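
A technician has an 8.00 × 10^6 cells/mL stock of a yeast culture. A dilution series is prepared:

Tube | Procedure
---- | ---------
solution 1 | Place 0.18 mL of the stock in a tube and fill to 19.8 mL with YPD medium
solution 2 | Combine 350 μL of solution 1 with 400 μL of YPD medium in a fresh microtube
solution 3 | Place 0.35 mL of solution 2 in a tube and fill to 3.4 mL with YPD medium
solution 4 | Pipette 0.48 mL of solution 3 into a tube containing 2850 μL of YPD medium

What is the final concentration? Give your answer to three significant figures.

504 cells/mL

Step 1: 0.18 mL brought to 19.8 mL → factor 19.8/0.18 = 110
Step 2: 350 μL + 400 μL = 750 μL total → factor 750/350 = 2.1429
Step 3: 0.35 mL brought to 3.4 mL → factor 3.4/0.35 = 9.7143
Step 4: 0.48 mL + 2850 μL = 3.33 mL total → factor 3.33/0.48 = 6.9375
Overall dilution factor = 110 × 2.1429 × 9.7143 × 6.9375 = 15885
Final = 8.00 × 10^6 cells/mL / 15885 = 504 cells/mL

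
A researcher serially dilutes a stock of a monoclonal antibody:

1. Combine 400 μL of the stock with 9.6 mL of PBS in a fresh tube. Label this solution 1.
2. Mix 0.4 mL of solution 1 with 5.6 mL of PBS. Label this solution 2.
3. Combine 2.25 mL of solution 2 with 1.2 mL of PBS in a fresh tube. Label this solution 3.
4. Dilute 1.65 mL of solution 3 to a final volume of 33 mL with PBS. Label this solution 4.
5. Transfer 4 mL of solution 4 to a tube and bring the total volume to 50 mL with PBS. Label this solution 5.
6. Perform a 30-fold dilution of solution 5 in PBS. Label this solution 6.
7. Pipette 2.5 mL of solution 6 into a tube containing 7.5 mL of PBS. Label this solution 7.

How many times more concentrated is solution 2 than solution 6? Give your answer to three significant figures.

Step 1: 400 μL + 9.6 mL = 10000 μL total → factor 10000/400 = 25
Step 2: 0.4 mL + 5.6 mL = 6 mL total → factor 6/0.4 = 15
Step 3: 2.25 mL + 1.2 mL = 3.45 mL total → factor 3.45/2.25 = 1.5333
Step 4: 1.65 mL brought to 33 mL → factor 33/1.65 = 20
Step 5: 4 mL brought to 50 mL → factor 50/4 = 12.5
Step 6: 30-fold → factor 30
Dilution factor to solution 2 = 375; to solution 6 = 4.3125 × 10^6
[solution 2]/[solution 6] = (factor to solution 6)/(factor to solution 2) = 4.3125 × 10^6/375 = 1.15 × 10^4

1.15 × 10^4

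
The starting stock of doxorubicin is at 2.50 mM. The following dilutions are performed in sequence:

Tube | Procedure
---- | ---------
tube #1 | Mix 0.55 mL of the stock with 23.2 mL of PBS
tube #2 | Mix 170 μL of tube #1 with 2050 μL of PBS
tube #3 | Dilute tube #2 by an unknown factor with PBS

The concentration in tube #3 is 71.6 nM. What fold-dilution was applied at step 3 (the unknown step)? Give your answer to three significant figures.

Step 1: 0.55 mL + 23.2 mL = 23.75 mL total → factor 23.75/0.55 = 43.182
Step 2: 170 μL + 2050 μL = 2220 μL total → factor 2220/170 = 13.059
Step 3: unknown factor x
Product of known-step factors = 563.9
Overall factor = 2.50 mM / (71.6 nM) = 34916
x = 34916 / 563.9 = 61.9

61.9-fold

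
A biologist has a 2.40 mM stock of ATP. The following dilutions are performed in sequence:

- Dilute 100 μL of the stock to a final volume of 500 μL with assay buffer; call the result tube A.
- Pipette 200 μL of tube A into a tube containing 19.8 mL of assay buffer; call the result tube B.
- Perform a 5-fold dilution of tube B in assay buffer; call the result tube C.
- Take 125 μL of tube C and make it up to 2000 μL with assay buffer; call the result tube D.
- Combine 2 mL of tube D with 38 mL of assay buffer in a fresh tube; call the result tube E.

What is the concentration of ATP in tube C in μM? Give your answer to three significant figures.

Step 1: 100 μL brought to 500 μL → factor 500/100 = 5
Step 2: 200 μL + 19.8 mL = 20000 μL total → factor 20000/200 = 100
Step 3: 5-fold → factor 5
Dilution factor through tube C = 5 × 100 × 5 = 2500
[tube C] = 2.40 mM / 2500 = 0.0009600 mM = 0.960 μM

0.960 μM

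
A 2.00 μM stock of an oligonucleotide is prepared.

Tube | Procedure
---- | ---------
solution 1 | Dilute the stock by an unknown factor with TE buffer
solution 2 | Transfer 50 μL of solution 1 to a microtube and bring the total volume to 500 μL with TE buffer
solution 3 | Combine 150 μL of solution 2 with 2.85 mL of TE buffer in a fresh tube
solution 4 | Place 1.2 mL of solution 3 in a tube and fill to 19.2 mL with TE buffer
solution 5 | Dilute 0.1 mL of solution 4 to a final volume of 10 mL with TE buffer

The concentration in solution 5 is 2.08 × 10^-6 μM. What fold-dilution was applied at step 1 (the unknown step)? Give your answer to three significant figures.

3.00-fold

Step 1: unknown factor x
Step 2: 50 μL brought to 500 μL → factor 500/50 = 10
Step 3: 150 μL + 2.85 mL = 3000 μL total → factor 3000/150 = 20
Step 4: 1.2 mL brought to 19.2 mL → factor 19.2/1.2 = 16
Step 5: 0.1 mL brought to 10 mL → factor 10/0.1 = 100
Product of known-step factors = 3.2 × 10^5
Overall factor = 2.00 μM / (2.08 × 10^-6 μM) = 9.6154 × 10^5
x = 9.6154 × 10^5 / 3.2 × 10^5 = 3.00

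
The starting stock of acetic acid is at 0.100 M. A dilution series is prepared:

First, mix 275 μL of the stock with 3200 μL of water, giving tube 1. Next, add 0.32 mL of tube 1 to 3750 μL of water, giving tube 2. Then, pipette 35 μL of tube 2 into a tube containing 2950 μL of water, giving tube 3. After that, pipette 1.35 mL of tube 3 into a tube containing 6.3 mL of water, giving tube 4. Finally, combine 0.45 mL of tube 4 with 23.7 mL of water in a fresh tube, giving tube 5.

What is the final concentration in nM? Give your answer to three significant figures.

Step 1: 275 μL + 3200 μL = 3475 μL total → factor 3475/275 = 12.636
Step 2: 0.32 mL + 3750 μL = 4.07 mL total → factor 4.07/0.32 = 12.719
Step 3: 35 μL + 2950 μL = 2985 μL total → factor 2985/35 = 85.286
Step 4: 1.35 mL + 6.3 mL = 7.65 mL total → factor 7.65/1.35 = 5.6667
Step 5: 0.45 mL + 23.7 mL = 24.15 mL total → factor 24.15/0.45 = 53.667
Overall dilution factor = 12.636 × 12.719 × 85.286 × 5.6667 × 53.667 = 4.1685 × 10^6
Final = 0.100 M / 4.1685 × 10^6 = 2.399 × 10^-8 M = 24.0 nM

24.0 nM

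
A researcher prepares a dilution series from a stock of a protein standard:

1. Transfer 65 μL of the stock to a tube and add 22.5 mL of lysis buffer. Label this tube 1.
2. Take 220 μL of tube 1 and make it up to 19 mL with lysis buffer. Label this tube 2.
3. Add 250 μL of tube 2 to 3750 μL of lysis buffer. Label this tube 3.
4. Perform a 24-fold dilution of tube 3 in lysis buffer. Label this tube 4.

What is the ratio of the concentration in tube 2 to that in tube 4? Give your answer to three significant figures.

Step 1: 65 μL + 22.5 mL = 22565 μL total → factor 22565/65 = 347.15
Step 2: 220 μL brought to 19 mL → factor 19000/220 = 86.364
Step 3: 250 μL + 3750 μL = 4000 μL total → factor 4000/250 = 16
Step 4: 24-fold → factor 24
Dilution factor to tube 2 = 29981; to tube 4 = 1.1513 × 10^7
[tube 2]/[tube 4] = (factor to tube 4)/(factor to tube 2) = 1.1513 × 10^7/29981 = 384

384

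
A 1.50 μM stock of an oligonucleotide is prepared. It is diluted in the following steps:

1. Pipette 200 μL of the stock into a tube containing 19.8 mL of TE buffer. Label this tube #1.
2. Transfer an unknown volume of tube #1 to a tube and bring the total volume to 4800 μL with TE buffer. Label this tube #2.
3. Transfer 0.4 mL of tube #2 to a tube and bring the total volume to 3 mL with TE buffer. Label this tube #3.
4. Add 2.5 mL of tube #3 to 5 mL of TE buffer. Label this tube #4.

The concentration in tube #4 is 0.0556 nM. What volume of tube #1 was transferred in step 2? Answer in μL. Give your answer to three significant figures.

400 μL

Step 1: 200 μL + 19.8 mL = 20000 μL total → factor 20000/200 = 100
Step 2: v brought to 4800 μL → factor = 4800 μL/v
Step 3: 0.4 mL brought to 3 mL → factor 3/0.4 = 7.5
Step 4: 2.5 mL + 5 mL = 7.5 mL total → factor 7.5/2.5 = 3
Product of known-step factors = 2250
Overall factor = 1.50 μM / (0.0556 nM) = 26978
Step-2 factor = 26978 / 2250 = 11.99
v = 4800 μL / 11.99 = 400 μL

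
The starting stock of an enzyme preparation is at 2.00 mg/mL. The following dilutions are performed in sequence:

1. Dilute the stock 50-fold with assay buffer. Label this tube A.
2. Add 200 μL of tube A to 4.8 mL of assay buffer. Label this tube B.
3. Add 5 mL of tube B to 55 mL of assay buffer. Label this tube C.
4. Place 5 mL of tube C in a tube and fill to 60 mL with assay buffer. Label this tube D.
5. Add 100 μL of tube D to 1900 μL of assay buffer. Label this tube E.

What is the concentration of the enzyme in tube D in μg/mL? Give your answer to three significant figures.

0.0111 μg/mL

Step 1: 50-fold → factor 50
Step 2: 200 μL + 4.8 mL = 5000 μL total → factor 5000/200 = 25
Step 3: 5 mL + 55 mL = 60 mL total → factor 60/5 = 12
Step 4: 5 mL brought to 60 mL → factor 60/5 = 12
Dilution factor through tube D = 50 × 25 × 12 × 12 = 1.8 × 10^5
[tube D] = 2.00 mg/mL / 1.8 × 10^5 = 1.111 × 10^-5 mg/mL = 0.0111 μg/mL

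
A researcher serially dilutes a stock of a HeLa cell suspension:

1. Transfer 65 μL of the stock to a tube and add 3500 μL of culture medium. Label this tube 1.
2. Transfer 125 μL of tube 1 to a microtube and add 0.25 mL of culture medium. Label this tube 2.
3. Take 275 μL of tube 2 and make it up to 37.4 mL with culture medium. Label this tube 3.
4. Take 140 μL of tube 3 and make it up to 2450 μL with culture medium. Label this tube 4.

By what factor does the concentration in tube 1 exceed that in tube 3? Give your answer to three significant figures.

408

Step 1: 65 μL + 3500 μL = 3565 μL total → factor 3565/65 = 54.846
Step 2: 125 μL + 0.25 mL = 375 μL total → factor 375/125 = 3
Step 3: 275 μL brought to 37.4 mL → factor 37400/275 = 136
Dilution factor to tube 1 = 54.846; to tube 3 = 22377
[tube 1]/[tube 3] = (factor to tube 3)/(factor to tube 1) = 22377/54.846 = 408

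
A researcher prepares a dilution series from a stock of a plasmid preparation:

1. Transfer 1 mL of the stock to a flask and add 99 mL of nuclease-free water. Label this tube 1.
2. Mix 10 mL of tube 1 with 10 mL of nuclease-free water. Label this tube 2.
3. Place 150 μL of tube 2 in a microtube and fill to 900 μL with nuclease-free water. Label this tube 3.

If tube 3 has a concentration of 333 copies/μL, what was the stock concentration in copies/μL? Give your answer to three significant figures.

4.00 × 10^5 copies/μL

Step 1: 1 mL + 99 mL = 100 mL total → factor 100/1 = 100
Step 2: 10 mL + 10 mL = 20 mL total → factor 20/10 = 2
Step 3: 150 μL brought to 900 μL → factor 900/150 = 6
Overall dilution factor = 100 × 2 × 6 = 1200
Stock = 333 copies/μL × 1200 = 4.00 × 10^5 copies/μL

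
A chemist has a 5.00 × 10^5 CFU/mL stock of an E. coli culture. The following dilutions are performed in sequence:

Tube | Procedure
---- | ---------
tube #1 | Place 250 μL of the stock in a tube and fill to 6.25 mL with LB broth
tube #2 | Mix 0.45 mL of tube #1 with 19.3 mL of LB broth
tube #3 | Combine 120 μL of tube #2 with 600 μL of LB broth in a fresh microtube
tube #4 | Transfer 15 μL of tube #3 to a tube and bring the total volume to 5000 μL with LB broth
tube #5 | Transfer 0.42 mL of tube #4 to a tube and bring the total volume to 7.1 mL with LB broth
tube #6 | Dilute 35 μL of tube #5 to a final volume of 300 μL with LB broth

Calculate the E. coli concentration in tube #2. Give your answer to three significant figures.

456 CFU/mL

Step 1: 250 μL brought to 6.25 mL → factor 6250/250 = 25
Step 2: 0.45 mL + 19.3 mL = 19.75 mL total → factor 19.75/0.45 = 43.889
Dilution factor through tube #2 = 25 × 43.889 = 1097.2
[tube #2] = 5.00 × 10^5 CFU/mL / 1097.2 = 456 CFU/mL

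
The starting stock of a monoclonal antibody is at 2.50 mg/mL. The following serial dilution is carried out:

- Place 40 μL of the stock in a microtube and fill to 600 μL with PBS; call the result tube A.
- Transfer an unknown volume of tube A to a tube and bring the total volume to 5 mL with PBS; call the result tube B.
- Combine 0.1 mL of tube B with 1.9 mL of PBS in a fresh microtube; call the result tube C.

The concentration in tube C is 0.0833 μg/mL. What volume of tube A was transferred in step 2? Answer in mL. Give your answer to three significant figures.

Step 1: 40 μL brought to 600 μL → factor 600/40 = 15
Step 2: v brought to 5 mL → factor = 5 mL/v
Step 3: 0.1 mL + 1.9 mL = 2 mL total → factor 2/0.1 = 20
Product of known-step factors = 300
Overall factor = 2.50 mg/mL / (0.0833 μg/mL) = 30012
Step-2 factor = 30012 / 300 = 100.04
v = 5 mL / 100.04 = 0.0500 mL

0.0500 mL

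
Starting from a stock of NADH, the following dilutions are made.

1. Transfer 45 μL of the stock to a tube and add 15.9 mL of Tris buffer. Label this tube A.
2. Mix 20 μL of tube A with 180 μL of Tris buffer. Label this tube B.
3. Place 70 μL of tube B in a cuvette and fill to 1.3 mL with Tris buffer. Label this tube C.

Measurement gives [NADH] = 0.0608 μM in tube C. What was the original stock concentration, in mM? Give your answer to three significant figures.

Step 1: 45 μL + 15.9 mL = 15945 μL total → factor 15945/45 = 354.33
Step 2: 20 μL + 180 μL = 200 μL total → factor 200/20 = 10
Step 3: 70 μL brought to 1.3 mL → factor 1300/70 = 18.571
Overall dilution factor = 354.33 × 10 × 18.571 = 65805
Stock = 0.0608 μM × 65805 = 4001 μM = 4.00 mM

4.00 mM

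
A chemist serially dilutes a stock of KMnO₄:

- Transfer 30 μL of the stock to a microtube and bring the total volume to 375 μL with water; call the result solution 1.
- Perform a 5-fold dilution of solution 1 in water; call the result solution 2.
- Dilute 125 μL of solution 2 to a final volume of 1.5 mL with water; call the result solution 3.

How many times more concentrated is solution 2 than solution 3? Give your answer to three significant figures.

12.0

Step 1: 30 μL brought to 375 μL → factor 375/30 = 12.5
Step 2: 5-fold → factor 5
Step 3: 125 μL brought to 1.5 mL → factor 1500/125 = 12
Dilution factor to solution 2 = 62.5; to solution 3 = 750
[solution 2]/[solution 3] = (factor to solution 3)/(factor to solution 2) = 750/62.5 = 12.0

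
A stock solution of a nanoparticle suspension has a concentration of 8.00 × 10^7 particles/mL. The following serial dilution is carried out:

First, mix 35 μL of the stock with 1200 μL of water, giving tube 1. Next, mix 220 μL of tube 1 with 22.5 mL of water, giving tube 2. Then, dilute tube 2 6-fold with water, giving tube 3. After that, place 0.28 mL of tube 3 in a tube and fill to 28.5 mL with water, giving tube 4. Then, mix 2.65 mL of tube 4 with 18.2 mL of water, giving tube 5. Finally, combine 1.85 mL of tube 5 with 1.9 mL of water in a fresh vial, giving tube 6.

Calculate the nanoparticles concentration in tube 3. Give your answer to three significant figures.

Step 1: 35 μL + 1200 μL = 1235 μL total → factor 1235/35 = 35.286
Step 2: 220 μL + 22.5 mL = 22720 μL total → factor 22720/220 = 103.27
Step 3: 6-fold → factor 6
Dilution factor through tube 3 = 35.286 × 103.27 × 6 = 21864
[tube 3] = 8.00 × 10^7 particles/mL / 21864 = 3.66 × 10^3 particles/mL

3.66 × 10^3 particles/mL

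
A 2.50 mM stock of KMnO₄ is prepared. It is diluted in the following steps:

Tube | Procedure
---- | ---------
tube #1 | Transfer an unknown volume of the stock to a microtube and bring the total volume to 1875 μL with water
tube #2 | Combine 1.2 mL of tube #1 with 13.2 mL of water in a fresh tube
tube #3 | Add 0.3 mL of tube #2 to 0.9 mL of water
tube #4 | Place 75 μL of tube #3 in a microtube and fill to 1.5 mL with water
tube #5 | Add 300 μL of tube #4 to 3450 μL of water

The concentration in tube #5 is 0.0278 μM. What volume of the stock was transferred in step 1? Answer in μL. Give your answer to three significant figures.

250 μL

Step 1: v brought to 1875 μL → factor = 1875 μL/v
Step 2: 1.2 mL + 13.2 mL = 14.4 mL total → factor 14.4/1.2 = 12
Step 3: 0.3 mL + 0.9 mL = 1.2 mL total → factor 1.2/0.3 = 4
Step 4: 75 μL brought to 1.5 mL → factor 1500/75 = 20
Step 5: 300 μL + 3450 μL = 3750 μL total → factor 3750/300 = 12.5
Product of known-step factors = 12000
Overall factor = 2.50 mM / (0.0278 μM) = 89928
Step-1 factor = 89928 / 12000 = 7.494
v = 1875 μL / 7.494 = 250 μL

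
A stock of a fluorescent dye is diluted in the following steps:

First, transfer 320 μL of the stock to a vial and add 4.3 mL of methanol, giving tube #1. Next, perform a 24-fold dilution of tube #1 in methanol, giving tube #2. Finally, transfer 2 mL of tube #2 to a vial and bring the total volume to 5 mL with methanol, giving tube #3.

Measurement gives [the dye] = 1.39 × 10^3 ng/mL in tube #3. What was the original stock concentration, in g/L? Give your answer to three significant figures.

Step 1: 320 μL + 4.3 mL = 4620 μL total → factor 4620/320 = 14.438
Step 2: 24-fold → factor 24
Step 3: 2 mL brought to 5 mL → factor 5/2 = 2.5
Overall dilution factor = 14.438 × 24 × 2.5 = 866.25
Stock = 1.39 × 10^3 ng/mL × 866.25 = 1.204 × 10^6 ng/mL = 1.20 g/L

1.20 g/L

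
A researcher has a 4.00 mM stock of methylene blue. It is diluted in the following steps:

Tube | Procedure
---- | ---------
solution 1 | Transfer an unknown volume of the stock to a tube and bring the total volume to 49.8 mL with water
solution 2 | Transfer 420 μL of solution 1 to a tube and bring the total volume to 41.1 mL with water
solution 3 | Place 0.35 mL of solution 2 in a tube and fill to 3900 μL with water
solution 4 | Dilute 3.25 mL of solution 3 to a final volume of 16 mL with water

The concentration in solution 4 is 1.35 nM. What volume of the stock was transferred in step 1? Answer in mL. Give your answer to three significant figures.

0.0902 mL

Step 1: v brought to 49.8 mL → factor = 49.8 mL/v
Step 2: 420 μL brought to 41.1 mL → factor 41100/420 = 97.857
Step 3: 0.35 mL brought to 3900 μL → factor 3.9/0.35 = 11.143
Step 4: 3.25 mL brought to 16 mL → factor 16/3.25 = 4.9231
Product of known-step factors = 5368.2
Overall factor = 4.00 mM / (1.35 nM) = 2.963 × 10^6
Step-1 factor = 2.963 × 10^6 / 5368.2 = 551.95
v = 49.8 mL / 551.95 = 0.0902 mL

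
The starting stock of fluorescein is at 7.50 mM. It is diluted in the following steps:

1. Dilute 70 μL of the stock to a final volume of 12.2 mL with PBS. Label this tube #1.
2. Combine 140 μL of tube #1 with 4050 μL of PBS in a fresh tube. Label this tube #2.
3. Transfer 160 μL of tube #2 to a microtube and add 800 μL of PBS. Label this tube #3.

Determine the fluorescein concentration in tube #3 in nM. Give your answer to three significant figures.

240 nM

Step 1: 70 μL brought to 12.2 mL → factor 12200/70 = 174.29
Step 2: 140 μL + 4050 μL = 4190 μL total → factor 4190/140 = 29.929
Step 3: 160 μL + 800 μL = 960 μL total → factor 960/160 = 6
Overall dilution factor = 174.29 × 29.929 × 6 = 31297
Final = 7.50 mM / 31297 = 0.0002396 mM = 240 nM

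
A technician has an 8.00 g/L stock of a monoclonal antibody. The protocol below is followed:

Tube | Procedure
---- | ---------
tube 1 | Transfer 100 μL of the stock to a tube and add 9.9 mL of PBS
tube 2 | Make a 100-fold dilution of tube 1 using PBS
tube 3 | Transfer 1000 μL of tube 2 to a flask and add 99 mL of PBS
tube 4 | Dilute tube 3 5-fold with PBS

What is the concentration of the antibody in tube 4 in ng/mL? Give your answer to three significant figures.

1.60 ng/mL

Step 1: 100 μL + 9.9 mL = 10000 μL total → factor 10000/100 = 100
Step 2: 100-fold → factor 100
Step 3: 1000 μL + 99 mL = 1 × 10^5 μL total → factor 1 × 10^5/1000 = 100
Step 4: 5-fold → factor 5
Overall dilution factor = 100 × 100 × 100 × 5 = 5 × 10^6
Final = 8.00 g/L / 5 × 10^6 = 1.600 × 10^-6 g/L = 1.60 ng/mL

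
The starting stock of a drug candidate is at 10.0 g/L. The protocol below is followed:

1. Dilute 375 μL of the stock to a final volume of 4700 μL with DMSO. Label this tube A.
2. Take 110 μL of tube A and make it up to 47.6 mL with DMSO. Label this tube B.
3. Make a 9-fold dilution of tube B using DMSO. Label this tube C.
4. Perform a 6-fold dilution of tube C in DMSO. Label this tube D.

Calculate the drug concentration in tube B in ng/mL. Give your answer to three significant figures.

Step 1: 375 μL brought to 4700 μL → factor 4700/375 = 12.533
Step 2: 110 μL brought to 47.6 mL → factor 47600/110 = 432.73
Dilution factor through tube B = 12.533 × 432.73 = 5423.5
[tube B] = 10.0 g/L / 5423.5 = 0.001844 g/L = 1.84 × 10^3 ng/mL

1.84 × 10^3 ng/mL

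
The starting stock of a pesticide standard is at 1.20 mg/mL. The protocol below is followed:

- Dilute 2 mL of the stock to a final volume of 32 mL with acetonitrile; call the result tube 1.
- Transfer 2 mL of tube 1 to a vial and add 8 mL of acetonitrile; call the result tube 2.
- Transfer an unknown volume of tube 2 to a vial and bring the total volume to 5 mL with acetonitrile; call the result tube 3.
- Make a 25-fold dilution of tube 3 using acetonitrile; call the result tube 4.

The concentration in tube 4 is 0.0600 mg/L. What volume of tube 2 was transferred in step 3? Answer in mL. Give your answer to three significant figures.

Step 1: 2 mL brought to 32 mL → factor 32/2 = 16
Step 2: 2 mL + 8 mL = 10 mL total → factor 10/2 = 5
Step 3: v brought to 5 mL → factor = 5 mL/v
Step 4: 25-fold → factor 25
Product of known-step factors = 2000
Overall factor = 1.20 mg/mL / (0.0600 mg/L) = 20000
Step-3 factor = 20000 / 2000 = 10
v = 5 mL / 10 = 0.500 mL

0.500 mL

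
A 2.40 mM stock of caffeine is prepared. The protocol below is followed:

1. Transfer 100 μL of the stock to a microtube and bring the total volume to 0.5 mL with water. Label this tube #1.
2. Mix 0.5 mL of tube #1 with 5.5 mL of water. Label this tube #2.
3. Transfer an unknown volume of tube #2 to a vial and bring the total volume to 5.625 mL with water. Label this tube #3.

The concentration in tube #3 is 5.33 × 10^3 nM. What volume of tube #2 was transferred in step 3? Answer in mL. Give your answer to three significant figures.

0.750 mL

Step 1: 100 μL brought to 0.5 mL → factor 500/100 = 5
Step 2: 0.5 mL + 5.5 mL = 6 mL total → factor 6/0.5 = 12
Step 3: v brought to 5.625 mL → factor = 5.625 mL/v
Product of known-step factors = 60
Overall factor = 2.40 mM / (5.33 × 10^3 nM) = 450.28
Step-3 factor = 450.28 / 60 = 7.5047
v = 5.625 mL / 7.5047 = 0.750 mL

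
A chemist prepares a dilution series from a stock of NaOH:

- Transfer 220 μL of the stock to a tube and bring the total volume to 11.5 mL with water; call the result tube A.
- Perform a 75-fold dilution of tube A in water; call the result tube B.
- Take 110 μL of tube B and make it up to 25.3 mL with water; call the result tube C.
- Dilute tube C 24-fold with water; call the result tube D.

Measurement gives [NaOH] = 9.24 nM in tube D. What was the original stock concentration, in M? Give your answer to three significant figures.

0.200 M

Step 1: 220 μL brought to 11.5 mL → factor 11500/220 = 52.273
Step 2: 75-fold → factor 75
Step 3: 110 μL brought to 25.3 mL → factor 25300/110 = 230
Step 4: 24-fold → factor 24
Overall dilution factor = 52.273 × 75 × 230 × 24 = 2.1641 × 10^7
Stock = 9.24 nM × 2.1641 × 10^7 = 2.000 × 10^8 nM = 0.200 M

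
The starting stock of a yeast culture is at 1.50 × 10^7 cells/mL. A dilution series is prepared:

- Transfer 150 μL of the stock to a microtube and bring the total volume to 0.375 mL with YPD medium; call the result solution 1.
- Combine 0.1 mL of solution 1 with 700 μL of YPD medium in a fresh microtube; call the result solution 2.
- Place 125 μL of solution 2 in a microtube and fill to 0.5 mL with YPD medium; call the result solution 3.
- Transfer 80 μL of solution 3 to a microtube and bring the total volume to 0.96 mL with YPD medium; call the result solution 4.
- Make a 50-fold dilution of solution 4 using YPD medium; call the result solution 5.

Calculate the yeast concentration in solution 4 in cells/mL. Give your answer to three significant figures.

1.56 × 10^4 cells/mL

Step 1: 150 μL brought to 0.375 mL → factor 375/150 = 2.5
Step 2: 0.1 mL + 700 μL = 0.8 mL total → factor 0.8/0.1 = 8
Step 3: 125 μL brought to 0.5 mL → factor 500/125 = 4
Step 4: 80 μL brought to 0.96 mL → factor 960/80 = 12
Dilution factor through solution 4 = 2.5 × 8 × 4 × 12 = 960
[solution 4] = 1.50 × 10^7 cells/mL / 960 = 1.56 × 10^4 cells/mL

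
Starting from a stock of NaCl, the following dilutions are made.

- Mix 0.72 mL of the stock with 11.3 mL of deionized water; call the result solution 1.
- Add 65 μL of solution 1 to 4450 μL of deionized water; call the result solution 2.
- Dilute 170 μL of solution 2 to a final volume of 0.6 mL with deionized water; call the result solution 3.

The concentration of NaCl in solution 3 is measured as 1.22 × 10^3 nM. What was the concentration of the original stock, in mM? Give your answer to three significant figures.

Step 1: 0.72 mL + 11.3 mL = 12.02 mL total → factor 12.02/0.72 = 16.694
Step 2: 65 μL + 4450 μL = 4515 μL total → factor 4515/65 = 69.462
Step 3: 170 μL brought to 0.6 mL → factor 600/170 = 3.5294
Overall dilution factor = 16.694 × 69.462 × 3.5294 = 4092.8
Stock = 1.22 × 10^3 nM × 4092.8 = 4.993 × 10^6 nM = 4.99 mM

4.99 mM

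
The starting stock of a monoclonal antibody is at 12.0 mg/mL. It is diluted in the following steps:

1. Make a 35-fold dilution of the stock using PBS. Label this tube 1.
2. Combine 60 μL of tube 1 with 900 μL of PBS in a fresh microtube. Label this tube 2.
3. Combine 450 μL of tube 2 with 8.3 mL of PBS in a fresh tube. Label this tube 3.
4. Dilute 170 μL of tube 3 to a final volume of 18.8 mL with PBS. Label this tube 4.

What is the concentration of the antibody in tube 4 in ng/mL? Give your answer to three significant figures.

9.97 ng/mL

Step 1: 35-fold → factor 35
Step 2: 60 μL + 900 μL = 960 μL total → factor 960/60 = 16
Step 3: 450 μL + 8.3 mL = 8750 μL total → factor 8750/450 = 19.444
Step 4: 170 μL brought to 18.8 mL → factor 18800/170 = 110.59
Overall dilution factor = 35 × 16 × 19.444 × 110.59 = 1.2042 × 10^6
Final = 12.0 mg/mL / 1.2042 × 10^6 = 9.965 × 10^-6 mg/mL = 9.97 ng/mL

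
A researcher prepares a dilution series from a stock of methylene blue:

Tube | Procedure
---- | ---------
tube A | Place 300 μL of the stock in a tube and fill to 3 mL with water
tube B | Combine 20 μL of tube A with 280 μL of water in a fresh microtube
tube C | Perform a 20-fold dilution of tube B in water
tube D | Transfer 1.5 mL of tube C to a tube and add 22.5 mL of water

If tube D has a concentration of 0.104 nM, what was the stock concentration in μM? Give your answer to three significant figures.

Step 1: 300 μL brought to 3 mL → factor 3000/300 = 10
Step 2: 20 μL + 280 μL = 300 μL total → factor 300/20 = 15
Step 3: 20-fold → factor 20
Step 4: 1.5 mL + 22.5 mL = 24 mL total → factor 24/1.5 = 16
Overall dilution factor = 10 × 15 × 20 × 16 = 48000
Stock = 0.104 nM × 48000 = 4992 nM = 4.99 μM

4.99 μM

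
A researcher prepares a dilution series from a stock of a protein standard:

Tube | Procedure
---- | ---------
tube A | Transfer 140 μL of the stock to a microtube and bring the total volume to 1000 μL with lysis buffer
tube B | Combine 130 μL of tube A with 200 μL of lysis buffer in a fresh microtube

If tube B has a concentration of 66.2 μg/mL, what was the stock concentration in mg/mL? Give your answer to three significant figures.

1.20 mg/mL

Step 1: 140 μL brought to 1000 μL → factor 1000/140 = 7.1429
Step 2: 130 μL + 200 μL = 330 μL total → factor 330/130 = 2.5385
Overall dilution factor = 7.1429 × 2.5385 = 18.132
Stock = 66.2 μg/mL × 18.132 = 1200 μg/mL = 1.20 mg/mL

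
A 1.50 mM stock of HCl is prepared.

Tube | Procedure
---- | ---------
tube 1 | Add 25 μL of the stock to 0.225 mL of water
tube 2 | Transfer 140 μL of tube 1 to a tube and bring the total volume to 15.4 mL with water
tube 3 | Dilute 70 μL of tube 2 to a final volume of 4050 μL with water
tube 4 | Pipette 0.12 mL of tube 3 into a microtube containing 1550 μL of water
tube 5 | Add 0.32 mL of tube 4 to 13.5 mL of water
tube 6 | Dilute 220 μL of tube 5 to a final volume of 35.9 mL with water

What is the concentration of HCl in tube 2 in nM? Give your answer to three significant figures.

1.36 × 10^3 nM

Step 1: 25 μL + 0.225 mL = 250 μL total → factor 250/25 = 10
Step 2: 140 μL brought to 15.4 mL → factor 15400/140 = 110
Dilution factor through tube 2 = 10 × 110 = 1100
[tube 2] = 1.50 mM / 1100 = 0.001364 mM = 1.36 × 10^3 nM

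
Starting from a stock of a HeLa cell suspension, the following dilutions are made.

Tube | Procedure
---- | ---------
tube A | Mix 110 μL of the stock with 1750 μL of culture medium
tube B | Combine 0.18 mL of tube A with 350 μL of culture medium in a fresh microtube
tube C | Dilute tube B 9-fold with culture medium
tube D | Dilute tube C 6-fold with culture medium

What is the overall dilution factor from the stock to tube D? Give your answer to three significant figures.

Step 1: 110 μL + 1750 μL = 1860 μL total → factor 1860/110 = 16.909
Step 2: 0.18 mL + 350 μL = 0.53 mL total → factor 0.53/0.18 = 2.9444
Step 3: 9-fold → factor 9
Step 4: 6-fold → factor 6
Overall dilution factor = 16.909 × 2.9444 × 9 × 6 = 2688.5

2.69 × 10^3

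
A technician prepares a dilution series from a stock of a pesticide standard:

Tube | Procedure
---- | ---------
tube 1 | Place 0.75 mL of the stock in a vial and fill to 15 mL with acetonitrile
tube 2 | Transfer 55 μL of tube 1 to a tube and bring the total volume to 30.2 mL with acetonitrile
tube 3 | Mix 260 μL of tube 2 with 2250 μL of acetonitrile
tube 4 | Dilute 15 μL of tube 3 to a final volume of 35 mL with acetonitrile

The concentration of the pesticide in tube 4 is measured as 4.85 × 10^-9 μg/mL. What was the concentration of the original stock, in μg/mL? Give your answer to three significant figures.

1.20 μg/mL

Step 1: 0.75 mL brought to 15 mL → factor 15/0.75 = 20
Step 2: 55 μL brought to 30.2 mL → factor 30200/55 = 549.09
Step 3: 260 μL + 2250 μL = 2510 μL total → factor 2510/260 = 9.6538
Step 4: 15 μL brought to 35 mL → factor 35000/15 = 2333.3
Overall dilution factor = 20 × 549.09 × 9.6538 × 2333.3 = 2.4737 × 10^8
Stock = 4.85 × 10^-9 μg/mL × 2.4737 × 10^8 = 1.20 μg/mL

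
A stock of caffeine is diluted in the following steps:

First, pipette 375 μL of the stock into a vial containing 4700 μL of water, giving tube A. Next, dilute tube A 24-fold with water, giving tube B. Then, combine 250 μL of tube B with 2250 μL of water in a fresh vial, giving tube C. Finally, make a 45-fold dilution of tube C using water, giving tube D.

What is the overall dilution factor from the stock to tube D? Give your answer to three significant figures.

Step 1: 375 μL + 4700 μL = 5075 μL total → factor 5075/375 = 13.533
Step 2: 24-fold → factor 24
Step 3: 250 μL + 2250 μL = 2500 μL total → factor 2500/250 = 10
Step 4: 45-fold → factor 45
Overall dilution factor = 13.533 × 24 × 10 × 45 = 1.4616 × 10^5

1.46 × 10^5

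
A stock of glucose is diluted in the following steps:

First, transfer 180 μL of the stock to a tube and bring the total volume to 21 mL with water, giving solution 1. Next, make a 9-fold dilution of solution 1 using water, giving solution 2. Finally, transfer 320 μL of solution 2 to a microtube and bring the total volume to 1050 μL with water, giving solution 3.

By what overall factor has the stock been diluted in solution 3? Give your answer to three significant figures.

3.45 × 10^3

Step 1: 180 μL brought to 21 mL → factor 21000/180 = 116.67
Step 2: 9-fold → factor 9
Step 3: 320 μL brought to 1050 μL → factor 1050/320 = 3.2812
Overall dilution factor = 116.67 × 9 × 3.2812 = 3445.3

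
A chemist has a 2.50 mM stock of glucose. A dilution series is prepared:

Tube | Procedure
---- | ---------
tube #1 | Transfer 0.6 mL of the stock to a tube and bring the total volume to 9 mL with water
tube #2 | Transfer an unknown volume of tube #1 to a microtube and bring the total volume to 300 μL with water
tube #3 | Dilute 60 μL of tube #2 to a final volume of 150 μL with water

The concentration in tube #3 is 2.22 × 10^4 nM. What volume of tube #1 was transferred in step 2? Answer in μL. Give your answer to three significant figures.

Step 1: 0.6 mL brought to 9 mL → factor 9/0.6 = 15
Step 2: v brought to 300 μL → factor = 300 μL/v
Step 3: 60 μL brought to 150 μL → factor 150/60 = 2.5
Product of known-step factors = 37.5
Overall factor = 2.50 mM / (2.22 × 10^4 nM) = 112.61
Step-2 factor = 112.61 / 37.5 = 3.003
v = 300 μL / 3.003 = 99.9 μL

99.9 μL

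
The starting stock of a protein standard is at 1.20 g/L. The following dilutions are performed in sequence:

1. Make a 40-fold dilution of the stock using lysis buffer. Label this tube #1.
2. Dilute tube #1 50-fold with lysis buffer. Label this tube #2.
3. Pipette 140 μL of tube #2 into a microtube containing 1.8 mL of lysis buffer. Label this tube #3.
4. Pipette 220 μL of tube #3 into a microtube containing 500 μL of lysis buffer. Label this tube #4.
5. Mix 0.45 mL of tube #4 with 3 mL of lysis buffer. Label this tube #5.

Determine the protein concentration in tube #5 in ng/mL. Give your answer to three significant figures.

1.73 ng/mL

Step 1: 40-fold → factor 40
Step 2: 50-fold → factor 50
Step 3: 140 μL + 1.8 mL = 1940 μL total → factor 1940/140 = 13.857
Step 4: 220 μL + 500 μL = 720 μL total → factor 720/220 = 3.2727
Step 5: 0.45 mL + 3 mL = 3.45 mL total → factor 3.45/0.45 = 7.6667
Overall dilution factor = 40 × 50 × 13.857 × 3.2727 × 7.6667 = 6.9538 × 10^5
Final = 1.20 g/L / 6.9538 × 10^5 = 1.726 × 10^-6 g/L = 1.73 ng/mL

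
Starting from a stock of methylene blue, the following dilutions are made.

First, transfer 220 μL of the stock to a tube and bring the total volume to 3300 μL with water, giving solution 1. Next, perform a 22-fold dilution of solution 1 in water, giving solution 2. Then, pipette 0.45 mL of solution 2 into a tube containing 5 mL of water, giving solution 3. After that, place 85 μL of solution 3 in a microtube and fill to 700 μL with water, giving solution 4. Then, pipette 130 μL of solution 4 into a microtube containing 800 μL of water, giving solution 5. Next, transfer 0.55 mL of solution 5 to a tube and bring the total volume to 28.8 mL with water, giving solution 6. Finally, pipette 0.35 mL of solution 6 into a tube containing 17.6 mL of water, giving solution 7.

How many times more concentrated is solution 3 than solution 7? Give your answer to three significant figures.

1.58 × 10^5

Step 1: 220 μL brought to 3300 μL → factor 3300/220 = 15
Step 2: 22-fold → factor 22
Step 3: 0.45 mL + 5 mL = 5.45 mL total → factor 5.45/0.45 = 12.111
Step 4: 85 μL brought to 700 μL → factor 700/85 = 8.2353
Step 5: 130 μL + 800 μL = 930 μL total → factor 930/130 = 7.1538
Step 6: 0.55 mL brought to 28.8 mL → factor 28.8/0.55 = 52.364
Step 7: 0.35 mL + 17.6 mL = 17.95 mL total → factor 17.95/0.35 = 51.286
Dilution factor to solution 3 = 3996.7; to solution 7 = 6.3233 × 10^8
[solution 3]/[solution 7] = (factor to solution 7)/(factor to solution 3) = 6.3233 × 10^8/3996.7 = 1.58 × 10^5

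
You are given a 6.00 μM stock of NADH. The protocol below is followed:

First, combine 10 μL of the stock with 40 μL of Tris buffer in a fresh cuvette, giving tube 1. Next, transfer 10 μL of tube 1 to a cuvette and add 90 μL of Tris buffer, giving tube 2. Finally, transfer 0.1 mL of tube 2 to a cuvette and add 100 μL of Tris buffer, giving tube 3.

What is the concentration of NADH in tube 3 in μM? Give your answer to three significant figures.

Step 1: 10 μL + 40 μL = 50 μL total → factor 50/10 = 5
Step 2: 10 μL + 90 μL = 100 μL total → factor 100/10 = 10
Step 3: 0.1 mL + 100 μL = 0.2 mL total → factor 0.2/0.1 = 2
Overall dilution factor = 5 × 10 × 2 = 100
Final = 6.00 μM / 100 = 0.0600 μM

0.0600 μM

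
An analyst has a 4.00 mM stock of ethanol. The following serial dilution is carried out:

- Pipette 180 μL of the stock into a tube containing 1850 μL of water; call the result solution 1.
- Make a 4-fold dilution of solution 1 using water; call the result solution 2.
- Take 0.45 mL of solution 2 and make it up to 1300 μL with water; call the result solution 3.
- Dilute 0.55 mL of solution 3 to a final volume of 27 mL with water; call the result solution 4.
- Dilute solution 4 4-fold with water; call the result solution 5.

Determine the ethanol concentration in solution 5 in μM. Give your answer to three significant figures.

Step 1: 180 μL + 1850 μL = 2030 μL total → factor 2030/180 = 11.278
Step 2: 4-fold → factor 4
Step 3: 0.45 mL brought to 1300 μL → factor 1.3/0.45 = 2.8889
Step 4: 0.55 mL brought to 27 mL → factor 27/0.55 = 49.091
Step 5: 4-fold → factor 4
Overall dilution factor = 11.278 × 4 × 2.8889 × 49.091 × 4 = 25590
Final = 4.00 mM / 25590 = 0.0001563 mM = 0.156 μM

0.156 μM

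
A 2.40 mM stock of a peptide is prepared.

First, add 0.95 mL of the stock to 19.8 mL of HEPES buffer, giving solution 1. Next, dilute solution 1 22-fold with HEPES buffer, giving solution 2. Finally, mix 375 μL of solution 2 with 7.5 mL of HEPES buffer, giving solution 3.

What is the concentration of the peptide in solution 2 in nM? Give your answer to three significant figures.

Step 1: 0.95 mL + 19.8 mL = 20.75 mL total → factor 20.75/0.95 = 21.842
Step 2: 22-fold → factor 22
Dilution factor through solution 2 = 21.842 × 22 = 480.53
[solution 2] = 2.40 mM / 480.53 = 0.004995 mM = 4.99 × 10^3 nM

4.99 × 10^3 nM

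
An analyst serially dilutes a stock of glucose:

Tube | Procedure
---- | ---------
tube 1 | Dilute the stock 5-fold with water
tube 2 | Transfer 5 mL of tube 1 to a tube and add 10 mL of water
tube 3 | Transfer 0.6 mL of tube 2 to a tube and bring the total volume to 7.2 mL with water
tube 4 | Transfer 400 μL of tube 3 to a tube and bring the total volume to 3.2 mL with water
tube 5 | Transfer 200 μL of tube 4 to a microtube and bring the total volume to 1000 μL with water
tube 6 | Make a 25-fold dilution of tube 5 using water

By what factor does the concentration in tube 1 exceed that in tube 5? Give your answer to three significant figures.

Step 1: 5-fold → factor 5
Step 2: 5 mL + 10 mL = 15 mL total → factor 15/5 = 3
Step 3: 0.6 mL brought to 7.2 mL → factor 7.2/0.6 = 12
Step 4: 400 μL brought to 3.2 mL → factor 3200/400 = 8
Step 5: 200 μL brought to 1000 μL → factor 1000/200 = 5
Dilution factor to tube 1 = 5; to tube 5 = 7200
[tube 1]/[tube 5] = (factor to tube 5)/(factor to tube 1) = 7200/5 = 1.44 × 10^3

1.44 × 10^3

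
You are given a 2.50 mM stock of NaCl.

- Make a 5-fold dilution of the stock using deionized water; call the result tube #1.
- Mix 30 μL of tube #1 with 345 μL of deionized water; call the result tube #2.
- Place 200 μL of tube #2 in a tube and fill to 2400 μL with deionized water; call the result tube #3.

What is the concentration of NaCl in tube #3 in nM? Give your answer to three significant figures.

3.33 × 10^3 nM

Step 1: 5-fold → factor 5
Step 2: 30 μL + 345 μL = 375 μL total → factor 375/30 = 12.5
Step 3: 200 μL brought to 2400 μL → factor 2400/200 = 12
Overall dilution factor = 5 × 12.5 × 12 = 750
Final = 2.50 mM / 750 = 0.003333 mM = 3.33 × 10^3 nM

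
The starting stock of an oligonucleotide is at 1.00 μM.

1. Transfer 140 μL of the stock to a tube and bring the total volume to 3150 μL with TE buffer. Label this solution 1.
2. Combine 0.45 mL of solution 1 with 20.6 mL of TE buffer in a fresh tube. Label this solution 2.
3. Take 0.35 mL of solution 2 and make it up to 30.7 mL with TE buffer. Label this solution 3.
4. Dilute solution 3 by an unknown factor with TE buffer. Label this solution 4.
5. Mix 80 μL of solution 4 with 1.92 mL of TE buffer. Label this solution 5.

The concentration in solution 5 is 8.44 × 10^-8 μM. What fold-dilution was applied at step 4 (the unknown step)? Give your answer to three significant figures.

5.13-fold

Step 1: 140 μL brought to 3150 μL → factor 3150/140 = 22.5
Step 2: 0.45 mL + 20.6 mL = 21.05 mL total → factor 21.05/0.45 = 46.778
Step 3: 0.35 mL brought to 30.7 mL → factor 30.7/0.35 = 87.714
Step 4: unknown factor x
Step 5: 80 μL + 1.92 mL = 2000 μL total → factor 2000/80 = 25
Product of known-step factors = 2.308 × 10^6
Overall factor = 1.00 μM / (8.44 × 10^-8 μM) = 1.1848 × 10^7
x = 1.1848 × 10^7 / 2.308 × 10^6 = 5.13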